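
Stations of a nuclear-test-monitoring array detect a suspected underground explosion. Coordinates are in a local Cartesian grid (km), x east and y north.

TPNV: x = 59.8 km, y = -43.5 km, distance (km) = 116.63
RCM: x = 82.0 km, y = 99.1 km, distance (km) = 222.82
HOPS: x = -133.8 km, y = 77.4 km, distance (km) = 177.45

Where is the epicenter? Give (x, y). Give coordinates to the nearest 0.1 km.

Circle about each station: (x − 59.8)² + (y + 43.5)² = 116.63²; (x − 82.0)² + (y − 99.1)² = 222.82²; (x + 133.8)² + (y − 77.4)² = 177.45².
Subtracting the TPNV equation from the RCM and HOPS equations removes the quadratic terms:
44.4 x + 285.2 y = -24969.68
-387.2 x + 241.8 y = 538.96
Solving the 2×2 system: x ≈ -51.1, y ≈ -79.6 km.

(-51.1, -79.6)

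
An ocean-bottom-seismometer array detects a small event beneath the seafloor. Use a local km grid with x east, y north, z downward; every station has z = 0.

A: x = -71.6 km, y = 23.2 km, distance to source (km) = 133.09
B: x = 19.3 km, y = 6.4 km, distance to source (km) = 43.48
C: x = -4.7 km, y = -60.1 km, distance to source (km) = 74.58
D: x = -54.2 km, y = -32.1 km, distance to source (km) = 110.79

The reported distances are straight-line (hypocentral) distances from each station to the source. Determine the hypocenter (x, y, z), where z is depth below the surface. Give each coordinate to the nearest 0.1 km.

(55.1, -16.5, 9.2)

Each station gives a sphere (x−x_i)² + (y−y_i)² + z² = d_i² (stations at z=0).
Subtracting the A sphere from B and C: z² cancels, leaving linear equations in x and y:
181.8 x − 33.6 y = 10571.09
133.8 x − 166.6 y = 10120.07
Solving: x ≈ 55.098, y ≈ -16.494 km (keep extra digits for the depth step; rounded: 55.1, -16.5).
Then from the A sphere: z² = 133.09² − (x + 71.6)² − (y − 23.2)² with x = 55.098, y = -16.494, so z ≈ 9.217 ≈ 9.2 km.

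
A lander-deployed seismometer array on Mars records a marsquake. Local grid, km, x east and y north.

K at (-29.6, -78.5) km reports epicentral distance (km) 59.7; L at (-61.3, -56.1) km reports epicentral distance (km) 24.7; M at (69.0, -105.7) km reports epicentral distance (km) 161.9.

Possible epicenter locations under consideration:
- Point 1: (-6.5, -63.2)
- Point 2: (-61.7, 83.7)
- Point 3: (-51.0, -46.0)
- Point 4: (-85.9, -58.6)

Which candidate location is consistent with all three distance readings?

Point 4

For each candidate, compare |candidate − station| to the reported distance:
Point 1: residuals K 32.0, L 30.6, M 75.3 → max 75.3 km
Point 2: residuals K 105.6, L 115.1, M 68.2 → max 115.1 km
Point 3: residuals K 20.8, L 10.3, M 27.9 → max 27.9 km
Point 4: residuals K 0.0, L 0.0, M 0.0 → max 0.0 km
Only Point 4 has all residuals ≈ 0.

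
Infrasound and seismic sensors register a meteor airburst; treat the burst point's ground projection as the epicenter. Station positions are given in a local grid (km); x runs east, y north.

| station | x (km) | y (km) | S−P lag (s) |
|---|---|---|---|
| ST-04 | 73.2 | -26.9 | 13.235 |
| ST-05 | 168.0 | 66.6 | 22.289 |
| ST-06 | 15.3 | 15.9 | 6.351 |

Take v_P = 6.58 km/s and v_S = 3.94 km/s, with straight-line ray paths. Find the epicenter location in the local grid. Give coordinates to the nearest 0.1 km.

x ≈ -46.6 km, y ≈ 23.5 km

Distance from S−P lag: d = Δt · v_P v_S / (v_P − v_S) = Δt · (6.58·3.94)/(6.58−3.94) ≈ 9.8202·Δt.
So d_ST-04 = 129.97, d_ST-05 = 218.88, d_ST-06 = 62.37 km.
Circle about each station: (x − 73.2)² + (y + 26.9)² = 129.97²; (x − 168.0)² + (y − 66.6)² = 218.88²; (x − 15.3)² + (y − 15.9)² = 62.37².
Subtracting pairs of circle equations eliminates x²+y² and gives linear equations (the radical axes):
189.6 x + 187.0 y = -4438.54
-115.8 x + 85.6 y = 7407.23
Solving the 2×2 system: x ≈ -46.6, y ≈ 23.5 km.
Check against ST-04 (with the unrounded x, y): √((x − 73.2)²+(y + 26.9)²) = 129.96 ≈ 129.97 km. ✓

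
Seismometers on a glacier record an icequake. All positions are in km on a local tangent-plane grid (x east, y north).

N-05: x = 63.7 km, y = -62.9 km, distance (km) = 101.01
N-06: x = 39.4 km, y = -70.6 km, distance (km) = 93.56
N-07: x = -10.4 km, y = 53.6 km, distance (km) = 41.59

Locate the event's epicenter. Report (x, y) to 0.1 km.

Circle about each station: (x − 63.7)² + (y + 62.9)² = 101.01²; (x − 39.4)² + (y + 70.6)² = 93.56²; (x + 10.4)² + (y − 53.6)² = 41.59².
Subtracting the N-05 equation from the N-06 and N-07 equations removes the quadratic terms:
-48.6 x − 15.4 y = -27.83
-148.2 x + 233.0 y = 3440.31
Solving the 2×2 system: x ≈ -3.4, y ≈ 12.6 km.
Check against N-05 (with the unrounded x, y): √((x − 63.7)²+(y + 62.9)²) = 101.01 ≈ 101.01 km. ✓

x ≈ -3.4 km, y ≈ 12.6 km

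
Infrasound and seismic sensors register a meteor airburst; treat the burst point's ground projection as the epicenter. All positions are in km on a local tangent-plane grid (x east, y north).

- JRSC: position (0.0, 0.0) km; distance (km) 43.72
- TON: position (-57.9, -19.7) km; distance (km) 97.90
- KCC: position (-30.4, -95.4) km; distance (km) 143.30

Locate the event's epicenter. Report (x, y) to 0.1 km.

Circle about each station: x² + y² = 43.72²; (x + 57.9)² + (y + 19.7)² = 97.90²; (x + 30.4)² + (y + 95.4)² = 143.30².
Subtracting the JRSC equation from the TON and KCC equations removes the quadratic terms:
-115.8 x − 39.4 y = -3932.47
-60.8 x − 190.8 y = -8598.13
Solving the 2×2 system: x ≈ 20.9, y ≈ 38.4 km.

20.9 km east, 38.4 km north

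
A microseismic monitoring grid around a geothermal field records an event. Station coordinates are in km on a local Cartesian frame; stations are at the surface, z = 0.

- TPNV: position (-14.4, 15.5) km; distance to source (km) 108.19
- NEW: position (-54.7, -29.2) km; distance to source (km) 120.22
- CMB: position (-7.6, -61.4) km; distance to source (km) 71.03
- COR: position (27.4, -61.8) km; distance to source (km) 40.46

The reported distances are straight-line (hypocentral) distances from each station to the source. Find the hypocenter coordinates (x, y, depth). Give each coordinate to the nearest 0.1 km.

(58.6, -60.1, 25.7)

Each station gives a sphere (x−x_i)² + (y−y_i)² + z² = d_i² (stations at z=0).
Subtracting the TPNV sphere from NEW and CMB: z² cancels, leaving linear equations in x and y:
-80.6 x − 89.4 y = 649.35
13.6 x − 153.8 y = 10039.93
Solving: x ≈ 58.602, y ≈ -60.097 km (keep extra digits for the depth step; rounded: 58.6, -60.1).
Then from the TPNV sphere: z² = 108.19² − (x + 14.4)² − (y − 15.5)² with x = 58.602, y = -60.097, so z ≈ 25.708 ≈ 25.7 km.
Check against COR (with the unrounded solution): distance 40.46 ≈ 40.46 km. ✓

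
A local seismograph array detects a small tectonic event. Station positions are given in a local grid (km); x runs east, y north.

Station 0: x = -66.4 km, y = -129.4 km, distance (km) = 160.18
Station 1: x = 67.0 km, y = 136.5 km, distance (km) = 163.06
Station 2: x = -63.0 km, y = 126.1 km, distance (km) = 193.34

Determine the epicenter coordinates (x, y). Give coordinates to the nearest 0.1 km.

Circle about each station: (x + 66.4)² + (y + 129.4)² = 160.18²; (x − 67.0)² + (y − 136.5)² = 163.06²; (x + 63.0)² + (y − 126.1)² = 193.34².
Subtracting pairs of circle equations eliminates x²+y² and gives linear equations (the radical axes):
266.8 x + 531.8 y = 1037.00
6.8 x + 511.0 y = -13005.83
Solving the 2×2 system: x ≈ 56.1, y ≈ -26.2 km.

56.1 km east, -26.2 km north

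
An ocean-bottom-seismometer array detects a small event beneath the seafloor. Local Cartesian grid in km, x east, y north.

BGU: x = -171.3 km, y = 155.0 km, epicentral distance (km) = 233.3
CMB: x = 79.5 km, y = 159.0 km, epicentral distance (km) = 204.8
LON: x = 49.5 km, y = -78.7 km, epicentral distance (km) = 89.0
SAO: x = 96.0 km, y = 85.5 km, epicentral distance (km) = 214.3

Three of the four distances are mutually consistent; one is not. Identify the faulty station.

Solve using three stations at a time. Using BGU, CMB, LON (subtract circle equations pairwise → linear system) gives (x, y) ≈ (-18.2, -21.0).
Distances from that point to each station vs reported:
  BGU: calculated 233.3 vs reported 233.3 → residual 0.0 km
  CMB: calculated 204.8 vs reported 204.8 → residual 0.0 km
  LON: calculated 88.9 vs reported 89.0 → residual 0.1 km
  SAO: calculated 156.1 vs reported 214.3 → residual 58.2 km
BGU, CMB, LON are mutually consistent (residuals ≈ 0); SAO is off by 58.2 km.

SAO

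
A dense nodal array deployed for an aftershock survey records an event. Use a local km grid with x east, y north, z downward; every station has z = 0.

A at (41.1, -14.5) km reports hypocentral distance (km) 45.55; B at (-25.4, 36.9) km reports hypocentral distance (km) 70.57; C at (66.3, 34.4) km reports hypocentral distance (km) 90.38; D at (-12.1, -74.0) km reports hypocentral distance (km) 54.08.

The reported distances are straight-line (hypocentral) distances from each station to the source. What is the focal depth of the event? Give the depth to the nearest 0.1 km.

Each station gives a sphere (x−x_i)² + (y−y_i)² + z² = d_i² (stations at z=0).
Subtracting the A sphere from B and C: z² cancels, leaving linear equations in x and y:
-133.0 x + 102.8 y = -2798.01
50.4 x + 97.8 y = -2414.15
Solving: x ≈ 1.400, y ≈ -25.406 km (keep extra digits for the depth step; rounded: 1.4, -25.4).
Then from the A sphere: z² = 45.55² − (x − 41.1)² − (y + 14.5)² with x = 1.400, y = -25.406, so z ≈ 19.488 ≈ 19.5 km.

z ≈ 19.5 km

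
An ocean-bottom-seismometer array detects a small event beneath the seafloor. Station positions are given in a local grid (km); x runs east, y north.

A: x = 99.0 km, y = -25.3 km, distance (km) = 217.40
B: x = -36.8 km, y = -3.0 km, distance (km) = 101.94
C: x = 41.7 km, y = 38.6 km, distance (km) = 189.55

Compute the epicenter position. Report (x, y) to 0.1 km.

Circle about each station: (x − 99.0)² + (y + 25.3)² = 217.40²; (x + 36.8)² + (y + 3.0)² = 101.94²; (x − 41.7)² + (y − 38.6)² = 189.55².
Subtracting pairs of circle equations eliminates x²+y² and gives linear equations (the radical axes):
-271.6 x + 44.6 y = 27793.15
-114.6 x + 127.8 y = 4121.32
Solving the 2×2 system: x ≈ -113.8, y ≈ -69.8 km.

(-113.8, -69.8)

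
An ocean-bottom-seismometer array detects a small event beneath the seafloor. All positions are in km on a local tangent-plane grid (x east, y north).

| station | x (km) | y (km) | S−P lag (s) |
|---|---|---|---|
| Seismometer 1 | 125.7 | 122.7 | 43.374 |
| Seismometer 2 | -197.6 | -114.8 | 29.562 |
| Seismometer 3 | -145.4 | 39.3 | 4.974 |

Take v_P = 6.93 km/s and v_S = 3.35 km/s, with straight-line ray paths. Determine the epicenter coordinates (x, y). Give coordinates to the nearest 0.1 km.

-150.8 km east, 71.1 km north

Distance from S−P lag: d = Δt · v_P v_S / (v_P − v_S) = Δt · (6.93·3.35)/(6.93−3.35) ≈ 6.4848·Δt.
So d_Seismometer 1 = 281.27, d_Seismometer 2 = 191.70, d_Seismometer 3 = 32.26 km.
Circle about each station: (x − 125.7)² + (y − 122.7)² = 281.27²; (x + 197.6)² + (y + 114.8)² = 191.70²; (x + 145.4)² + (y − 39.3)² = 32.26².
Subtracting pairs of circle equations eliminates x²+y² and gives linear equations (the radical axes):
-646.6 x − 475.0 y = 63732.94
-542.2 x − 166.8 y = 69901.98
Solving the 2×2 system: x ≈ -150.8, y ≈ 71.1 km.
Check against Seismometer 1 (with the unrounded x, y): √((x − 125.7)²+(y − 122.7)²) = 281.27 ≈ 281.27 km. ✓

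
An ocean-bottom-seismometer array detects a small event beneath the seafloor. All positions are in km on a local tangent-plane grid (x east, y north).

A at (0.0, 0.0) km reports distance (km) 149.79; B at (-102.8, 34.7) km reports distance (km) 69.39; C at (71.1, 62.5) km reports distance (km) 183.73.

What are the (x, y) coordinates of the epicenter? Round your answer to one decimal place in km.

Circle about each station: x² + y² = 149.79²; (x + 102.8)² + (y − 34.7)² = 69.39²; (x − 71.1)² + (y − 62.5)² = 183.73².
Subtracting the A equation from the B and C equations removes the quadratic terms:
-205.6 x + 69.4 y = 29394.00
142.2 x + 125.0 y = -2358.21
Solving the 2×2 system: x ≈ -107.9, y ≈ 103.9 km.
Check against A (with the unrounded x, y): √(x²+y²) = 149.78 ≈ 149.79 km. ✓

-107.9 km east, 103.9 km north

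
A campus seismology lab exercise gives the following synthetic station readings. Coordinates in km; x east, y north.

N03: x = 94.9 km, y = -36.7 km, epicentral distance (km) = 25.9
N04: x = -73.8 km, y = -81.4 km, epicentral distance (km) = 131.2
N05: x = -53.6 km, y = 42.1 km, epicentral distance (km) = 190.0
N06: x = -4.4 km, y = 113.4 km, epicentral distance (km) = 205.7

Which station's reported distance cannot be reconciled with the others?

Solve using three stations at a time. Using N03, N05, N06 (subtract circle equations pairwise → linear system) gives (x, y) ≈ (106.9, -59.6).
Distances from that point to each station vs reported:
  N03: calculated 25.8 vs reported 25.9 → residual 0.1 km
  N04: calculated 182.0 vs reported 131.2 → residual 50.8 km
  N05: calculated 190.0 vs reported 190.0 → residual 0.0 km
  N06: calculated 205.7 vs reported 205.7 → residual 0.0 km
N03, N05, N06 are mutually consistent (residuals ≈ 0); N04 is off by 50.8 km.

N04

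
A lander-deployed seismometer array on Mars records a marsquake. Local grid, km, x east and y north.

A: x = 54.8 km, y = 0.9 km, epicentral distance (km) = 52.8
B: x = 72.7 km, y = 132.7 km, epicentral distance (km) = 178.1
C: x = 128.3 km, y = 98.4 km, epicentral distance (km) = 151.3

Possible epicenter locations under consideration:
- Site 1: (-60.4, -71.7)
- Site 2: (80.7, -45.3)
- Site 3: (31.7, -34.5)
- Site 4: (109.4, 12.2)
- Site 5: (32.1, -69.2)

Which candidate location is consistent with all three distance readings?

Site 2

For each candidate, compare |candidate − station| to the reported distance:
Site 1: residuals A 83.4, B 65.8, C 102.8 → max 102.8 km
Site 2: residuals A 0.2, B 0.1, C 0.1 → max 0.2 km
Site 3: residuals A 10.5, B 5.9, C 13.0 → max 13.0 km
Site 4: residuals A 3.0, B 52.1, C 63.1 → max 63.1 km
Site 5: residuals A 20.9, B 27.8, C 41.9 → max 41.9 km
Only Site 2 has all residuals ≈ 0.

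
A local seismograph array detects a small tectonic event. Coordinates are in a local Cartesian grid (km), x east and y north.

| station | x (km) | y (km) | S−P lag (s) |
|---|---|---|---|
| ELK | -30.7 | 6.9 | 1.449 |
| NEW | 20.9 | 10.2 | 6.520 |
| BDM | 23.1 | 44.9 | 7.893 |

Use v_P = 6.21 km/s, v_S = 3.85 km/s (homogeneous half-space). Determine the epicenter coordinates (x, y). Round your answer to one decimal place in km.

Distance from S−P lag: d = Δt · v_P v_S / (v_P − v_S) = Δt · (6.21·3.85)/(6.21−3.85) ≈ 10.1307·Δt.
So d_ELK = 14.68, d_NEW = 66.05, d_BDM = 79.96 km.
Circle about each station: (x + 30.7)² + (y − 6.9)² = 14.68²; (x − 20.9)² + (y − 10.2)² = 66.05²; (x − 23.1)² + (y − 44.9)² = 79.96².
Subtracting pairs of circle equations eliminates x²+y² and gives linear equations (the radical axes):
103.2 x + 6.6 y = -4596.35
107.6 x + 76.0 y = -4618.58
Solving the 2×2 system: x ≈ -44.7, y ≈ 2.5 km.

-44.7 km east, 2.5 km north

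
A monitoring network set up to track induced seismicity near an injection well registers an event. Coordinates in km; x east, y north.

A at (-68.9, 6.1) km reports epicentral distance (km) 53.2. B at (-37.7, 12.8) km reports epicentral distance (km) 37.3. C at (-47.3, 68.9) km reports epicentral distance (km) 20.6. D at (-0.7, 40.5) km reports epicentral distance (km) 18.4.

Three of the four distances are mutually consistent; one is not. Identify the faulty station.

Solve using three stations at a time. Using A, B, C (subtract circle equations pairwise → linear system) gives (x, y) ≈ (-39.0, 50.1).
Distances from that point to each station vs reported:
  A: calculated 53.2 vs reported 53.2 → residual 0.0 km
  B: calculated 37.3 vs reported 37.3 → residual 0.0 km
  C: calculated 20.6 vs reported 20.6 → residual 0.0 km
  D: calculated 39.4 vs reported 18.4 → residual 21.0 km
A, B, C are mutually consistent (residuals ≈ 0); D is off by 21.0 km.

D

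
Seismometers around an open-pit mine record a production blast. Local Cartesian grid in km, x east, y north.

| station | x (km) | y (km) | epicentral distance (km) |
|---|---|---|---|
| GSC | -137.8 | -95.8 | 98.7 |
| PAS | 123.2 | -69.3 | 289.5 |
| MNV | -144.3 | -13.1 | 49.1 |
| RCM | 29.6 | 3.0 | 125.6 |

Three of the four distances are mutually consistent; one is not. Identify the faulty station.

PAS

Solve using three stations at a time. Using GSC, MNV, RCM (subtract circle equations pairwise → linear system) gives (x, y) ≈ (-95.6, -6.6).
Distances from that point to each station vs reported:
  GSC: calculated 98.7 vs reported 98.7 → residual 0.0 km
  PAS: calculated 227.7 vs reported 289.5 → residual 61.8 km
  MNV: calculated 49.1 vs reported 49.1 → residual 0.0 km
  RCM: calculated 125.6 vs reported 125.6 → residual 0.0 km
GSC, MNV, RCM are mutually consistent (residuals ≈ 0); PAS is off by 61.8 km.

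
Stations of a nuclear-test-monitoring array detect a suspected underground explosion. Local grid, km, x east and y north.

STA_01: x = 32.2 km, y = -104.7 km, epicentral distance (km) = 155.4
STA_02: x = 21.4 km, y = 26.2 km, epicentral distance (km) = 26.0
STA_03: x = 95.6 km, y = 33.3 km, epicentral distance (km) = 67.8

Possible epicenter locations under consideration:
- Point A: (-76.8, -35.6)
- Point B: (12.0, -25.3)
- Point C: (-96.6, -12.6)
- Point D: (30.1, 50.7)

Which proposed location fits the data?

For each candidate, compare |candidate − station| to the reported distance:
Point A: residuals STA_01 26.3, STA_02 90.0, STA_03 117.9 → max 117.9 km
Point B: residuals STA_01 73.5, STA_02 26.4, STA_03 34.3 → max 73.5 km
Point C: residuals STA_01 2.9, STA_02 98.2, STA_03 129.8 → max 129.8 km
Point D: residuals STA_01 0.0, STA_02 0.0, STA_03 0.0 → max 0.0 km
Only Point D has all residuals ≈ 0.

Point D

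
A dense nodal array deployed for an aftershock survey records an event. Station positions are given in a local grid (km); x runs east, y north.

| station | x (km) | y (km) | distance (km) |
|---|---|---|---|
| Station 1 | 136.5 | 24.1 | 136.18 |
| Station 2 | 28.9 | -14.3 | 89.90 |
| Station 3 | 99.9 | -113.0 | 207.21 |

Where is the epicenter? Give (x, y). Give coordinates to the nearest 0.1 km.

(9.6, 73.5)

Circle about each station: (x − 136.5)² + (y − 24.1)² = 136.18²; (x − 28.9)² + (y + 14.3)² = 89.90²; (x − 99.9)² + (y + 113.0)² = 207.21².
Subtracting pairs of circle equations eliminates x²+y² and gives linear equations (the radical axes):
-215.2 x − 76.8 y = -7710.38
-73.2 x − 274.2 y = -20855.04
Solving the 2×2 system: x ≈ 9.6, y ≈ 73.5 km.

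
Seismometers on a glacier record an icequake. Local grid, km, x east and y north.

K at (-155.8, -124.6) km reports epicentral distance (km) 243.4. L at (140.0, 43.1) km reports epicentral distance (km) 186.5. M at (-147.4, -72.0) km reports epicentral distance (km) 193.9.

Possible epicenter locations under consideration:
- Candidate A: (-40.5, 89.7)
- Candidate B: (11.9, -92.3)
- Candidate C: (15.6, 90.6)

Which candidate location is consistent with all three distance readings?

For each candidate, compare |candidate − station| to the reported distance:
Candidate A: residuals K 0.1, L 0.1, M 0.1 → max 0.1 km
Candidate B: residuals K 72.6, L 0.1, M 33.3 → max 72.6 km
Candidate C: residuals K 31.7, L 53.3, M 36.3 → max 53.3 km
Only Candidate A has all residuals ≈ 0.

Candidate A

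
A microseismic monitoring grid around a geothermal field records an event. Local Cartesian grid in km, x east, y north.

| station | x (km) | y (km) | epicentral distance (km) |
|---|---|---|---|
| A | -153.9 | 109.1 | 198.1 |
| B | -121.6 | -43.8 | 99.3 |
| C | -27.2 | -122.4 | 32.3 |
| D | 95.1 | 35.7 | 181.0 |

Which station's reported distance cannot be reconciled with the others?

A

Solve using three stations at a time. Using B, C, D (subtract circle equations pairwise → linear system) gives (x, y) ≈ (-34.2, -90.9).
Distances from that point to each station vs reported:
  A: calculated 233.1 vs reported 198.1 → residual 35.0 km
  B: calculated 99.3 vs reported 99.3 → residual 0.0 km
  C: calculated 32.2 vs reported 32.3 → residual 0.1 km
  D: calculated 181.0 vs reported 181.0 → residual 0.0 km
B, C, D are mutually consistent (residuals ≈ 0); A is off by 35.0 km.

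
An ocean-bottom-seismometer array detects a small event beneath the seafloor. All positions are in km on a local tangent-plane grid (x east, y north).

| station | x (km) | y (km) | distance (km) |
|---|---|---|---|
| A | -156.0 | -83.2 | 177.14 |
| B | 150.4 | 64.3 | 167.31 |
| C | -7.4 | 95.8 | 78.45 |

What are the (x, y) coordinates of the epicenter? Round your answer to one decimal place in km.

Circle about each station: (x + 156.0)² + (y + 83.2)² = 177.14²; (x − 150.4)² + (y − 64.3)² = 167.31²; (x + 7.4)² + (y − 95.8)² = 78.45².
Subtracting the A equation from the B and C equations removes the quadratic terms:
612.8 x + 295.0 y = -1117.65
297.2 x + 358.0 y = 3198.34
Solving the 2×2 system: x ≈ -10.2, y ≈ 17.4 km.
Check against A (with the unrounded x, y): √((x + 156.0)²+(y + 83.2)²) = 177.14 ≈ 177.14 km. ✓

(-10.2, 17.4)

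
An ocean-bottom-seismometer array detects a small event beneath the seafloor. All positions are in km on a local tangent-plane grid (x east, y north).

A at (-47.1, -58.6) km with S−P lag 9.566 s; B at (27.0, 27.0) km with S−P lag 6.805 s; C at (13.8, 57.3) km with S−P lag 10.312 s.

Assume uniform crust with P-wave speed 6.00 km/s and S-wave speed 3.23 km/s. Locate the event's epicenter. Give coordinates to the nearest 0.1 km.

(2.8, -14.0)

Distance from S−P lag: d = Δt · v_P v_S / (v_P − v_S) = Δt · (6.00·3.23)/(6.00−3.23) ≈ 6.9964·Δt.
So d_A = 66.93, d_B = 47.61, d_C = 72.15 km.
Circle about each station: (x + 47.1)² + (y + 58.6)² = 66.93²; (x − 27.0)² + (y − 27.0)² = 47.61²; (x − 13.8)² + (y − 57.3)² = 72.15².
Subtracting the A equation from the B and C equations removes the quadratic terms:
148.2 x + 171.2 y = -1981.46
121.8 x + 231.8 y = -2904.64
Solving the 2×2 system: x ≈ 2.8, y ≈ -14.0 km.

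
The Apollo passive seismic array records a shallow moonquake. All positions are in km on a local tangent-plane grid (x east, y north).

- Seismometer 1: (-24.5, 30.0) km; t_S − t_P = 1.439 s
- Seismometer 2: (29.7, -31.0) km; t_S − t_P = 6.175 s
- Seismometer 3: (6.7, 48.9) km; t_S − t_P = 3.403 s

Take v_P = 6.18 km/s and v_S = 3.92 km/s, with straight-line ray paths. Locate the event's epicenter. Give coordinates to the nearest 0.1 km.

Distance from S−P lag: d = Δt · v_P v_S / (v_P − v_S) = Δt · (6.18·3.92)/(6.18−3.92) ≈ 10.7193·Δt.
So d_Seismometer 1 = 15.43, d_Seismometer 2 = 66.19, d_Seismometer 3 = 36.48 km.
Circle about each station: (x + 24.5)² + (y − 30.0)² = 15.43²; (x − 29.7)² + (y + 31.0)² = 66.19²; (x − 6.7)² + (y − 48.9)² = 36.48².
Subtracting the Seismometer 1 equation from the Seismometer 2 and Seismometer 3 equations removes the quadratic terms:
108.4 x − 122.0 y = -3800.19
62.4 x + 37.8 y = -156.86
Solving the 2×2 system: x ≈ -13.9, y ≈ 18.8 km.

x ≈ -13.9 km, y ≈ 18.8 km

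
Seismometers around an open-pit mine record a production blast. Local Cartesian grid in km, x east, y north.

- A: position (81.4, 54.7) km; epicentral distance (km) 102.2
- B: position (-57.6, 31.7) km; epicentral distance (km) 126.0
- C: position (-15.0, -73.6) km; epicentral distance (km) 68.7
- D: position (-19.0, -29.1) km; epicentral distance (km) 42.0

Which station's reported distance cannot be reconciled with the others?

D

Solve using three stations at a time. Using A, B, C (subtract circle equations pairwise → linear system) gives (x, y) ≈ (45.4, -40.9).
Distances from that point to each station vs reported:
  A: calculated 102.2 vs reported 102.2 → residual 0.0 km
  B: calculated 126.0 vs reported 126.0 → residual 0.0 km
  C: calculated 68.6 vs reported 68.7 → residual 0.1 km
  D: calculated 65.4 vs reported 42.0 → residual 23.4 km
A, B, C are mutually consistent (residuals ≈ 0); D is off by 23.4 km.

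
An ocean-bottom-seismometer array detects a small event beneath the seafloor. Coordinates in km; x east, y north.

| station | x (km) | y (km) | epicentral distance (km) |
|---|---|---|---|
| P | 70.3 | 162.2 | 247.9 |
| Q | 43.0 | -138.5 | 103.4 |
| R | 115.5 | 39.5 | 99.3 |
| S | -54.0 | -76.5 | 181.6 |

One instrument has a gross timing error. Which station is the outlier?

Solve using three stations at a time. Using P, Q, S (subtract circle equations pairwise → linear system) gives (x, y) ≈ (127.6, -79.0).
Distances from that point to each station vs reported:
  P: calculated 247.9 vs reported 247.9 → residual 0.0 km
  Q: calculated 103.4 vs reported 103.4 → residual 0.0 km
  R: calculated 119.1 vs reported 99.3 → residual 19.8 km
  S: calculated 181.6 vs reported 181.6 → residual 0.0 km
P, Q, S are mutually consistent (residuals ≈ 0); R is off by 19.8 km.

R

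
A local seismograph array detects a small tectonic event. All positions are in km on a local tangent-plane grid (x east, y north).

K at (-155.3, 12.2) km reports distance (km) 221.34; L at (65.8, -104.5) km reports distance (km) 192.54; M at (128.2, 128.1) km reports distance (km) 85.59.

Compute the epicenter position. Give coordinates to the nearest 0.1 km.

x ≈ 52.8 km, y ≈ 87.6 km

Circle about each station: (x + 155.3)² + (y − 12.2)² = 221.34²; (x − 65.8)² + (y + 104.5)² = 192.54²; (x − 128.2)² + (y − 128.1)² = 85.59².
Subtracting the K equation from the L and M equations removes the quadratic terms:
442.2 x − 233.4 y = 2902.70
567.0 x + 231.8 y = 50243.67
Solving the 2×2 system: x ≈ 52.8, y ≈ 87.6 km.
Check against K (with the unrounded x, y): √((x + 155.3)²+(y − 12.2)²) = 221.34 ≈ 221.34 km. ✓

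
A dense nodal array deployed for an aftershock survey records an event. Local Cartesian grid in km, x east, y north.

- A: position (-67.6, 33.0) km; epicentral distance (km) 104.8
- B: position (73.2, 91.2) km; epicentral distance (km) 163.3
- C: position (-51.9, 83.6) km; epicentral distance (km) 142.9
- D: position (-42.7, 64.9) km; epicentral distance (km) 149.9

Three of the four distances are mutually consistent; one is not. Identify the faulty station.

D

Solve using three stations at a time. Using A, B, C (subtract circle equations pairwise → linear system) gives (x, y) ≈ (-5.9, -51.7).
Distances from that point to each station vs reported:
  A: calculated 104.8 vs reported 104.8 → residual 0.0 km
  B: calculated 163.3 vs reported 163.3 → residual 0.0 km
  C: calculated 142.9 vs reported 142.9 → residual 0.0 km
  D: calculated 122.3 vs reported 149.9 → residual 27.6 km
A, B, C are mutually consistent (residuals ≈ 0); D is off by 27.6 km.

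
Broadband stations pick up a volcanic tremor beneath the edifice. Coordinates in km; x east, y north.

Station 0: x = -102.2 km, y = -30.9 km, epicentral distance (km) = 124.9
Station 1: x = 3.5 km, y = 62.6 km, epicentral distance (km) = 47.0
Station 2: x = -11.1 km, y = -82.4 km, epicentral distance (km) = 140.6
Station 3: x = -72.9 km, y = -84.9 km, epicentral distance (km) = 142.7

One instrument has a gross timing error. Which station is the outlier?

Station 0

Solve using three stations at a time. Using Station 1, Station 2, Station 3 (subtract circle equations pairwise → linear system) gives (x, y) ≈ (-42.8, 54.6).
Distances from that point to each station vs reported:
  Station 0: calculated 104.1 vs reported 124.9 → residual 20.8 km
  Station 1: calculated 47.0 vs reported 47.0 → residual 0.0 km
  Station 2: calculated 140.6 vs reported 140.6 → residual 0.0 km
  Station 3: calculated 142.7 vs reported 142.7 → residual 0.0 km
Station 1, Station 2, Station 3 are mutually consistent (residuals ≈ 0); Station 0 is off by 20.8 km.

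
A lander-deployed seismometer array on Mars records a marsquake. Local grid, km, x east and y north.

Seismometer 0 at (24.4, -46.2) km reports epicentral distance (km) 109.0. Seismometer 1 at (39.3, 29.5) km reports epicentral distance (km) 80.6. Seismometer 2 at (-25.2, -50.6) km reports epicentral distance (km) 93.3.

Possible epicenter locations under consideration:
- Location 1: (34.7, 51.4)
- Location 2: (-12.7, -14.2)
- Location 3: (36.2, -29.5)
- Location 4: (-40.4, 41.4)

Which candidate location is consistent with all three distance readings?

For each candidate, compare |candidate − station| to the reported distance:
Location 1: residuals Seismometer 0 10.9, Seismometer 1 58.2, Seismometer 2 25.0 → max 58.2 km
Location 2: residuals Seismometer 0 60.0, Seismometer 1 12.7, Seismometer 2 54.8 → max 60.0 km
Location 3: residuals Seismometer 0 88.6, Seismometer 1 21.5, Seismometer 2 28.4 → max 88.6 km
Location 4: residuals Seismometer 0 0.0, Seismometer 1 0.0, Seismometer 2 0.1 → max 0.1 km
Only Location 4 has all residuals ≈ 0.

Location 4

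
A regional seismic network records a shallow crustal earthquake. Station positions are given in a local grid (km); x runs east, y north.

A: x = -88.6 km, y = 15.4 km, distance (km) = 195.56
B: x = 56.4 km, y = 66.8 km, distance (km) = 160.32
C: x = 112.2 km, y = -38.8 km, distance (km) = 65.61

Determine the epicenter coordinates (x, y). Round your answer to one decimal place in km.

Circle about each station: (x + 88.6)² + (y − 15.4)² = 195.56²; (x − 56.4)² + (y − 66.8)² = 160.32²; (x − 112.2)² + (y + 38.8)² = 65.61².
Subtracting the A equation from the B and C equations removes the quadratic terms:
290.0 x + 102.8 y = 12097.29
401.6 x − 108.4 y = 39946.20
Solving the 2×2 system: x ≈ 74.5, y ≈ -92.5 km.
Check against A (with the unrounded x, y): √((x + 88.6)²+(y − 15.4)²) = 195.56 ≈ 195.56 km. ✓

74.5 km east, -92.5 km north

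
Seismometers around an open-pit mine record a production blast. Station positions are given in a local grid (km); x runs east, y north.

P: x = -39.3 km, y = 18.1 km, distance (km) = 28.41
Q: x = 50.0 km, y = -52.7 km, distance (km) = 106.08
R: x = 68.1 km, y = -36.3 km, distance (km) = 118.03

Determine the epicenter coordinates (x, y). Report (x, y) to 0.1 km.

-46.8 km east, -9.3 km north

Circle about each station: (x + 39.3)² + (y − 18.1)² = 28.41²; (x − 50.0)² + (y + 52.7)² = 106.08²; (x − 68.1)² + (y + 36.3)² = 118.03².
Subtracting pairs of circle equations eliminates x²+y² and gives linear equations (the radical axes):
178.6 x − 141.6 y = -7040.65
214.8 x − 108.8 y = -9040.75
Solving the 2×2 system: x ≈ -46.8, y ≈ -9.3 km.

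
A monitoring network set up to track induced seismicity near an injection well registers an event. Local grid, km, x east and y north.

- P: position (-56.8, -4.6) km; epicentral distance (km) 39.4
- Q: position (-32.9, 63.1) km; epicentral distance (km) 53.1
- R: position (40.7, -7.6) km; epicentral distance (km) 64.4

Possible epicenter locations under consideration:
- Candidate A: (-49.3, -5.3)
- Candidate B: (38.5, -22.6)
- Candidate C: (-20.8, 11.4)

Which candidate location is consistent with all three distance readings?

Candidate C

For each candidate, compare |candidate − station| to the reported distance:
Candidate A: residuals P 31.9, Q 17.2, R 25.6 → max 31.9 km
Candidate B: residuals P 57.6, Q 58.4, R 49.2 → max 58.4 km
Candidate C: residuals P 0.0, Q 0.0, R 0.0 → max 0.0 km
Only Candidate C has all residuals ≈ 0.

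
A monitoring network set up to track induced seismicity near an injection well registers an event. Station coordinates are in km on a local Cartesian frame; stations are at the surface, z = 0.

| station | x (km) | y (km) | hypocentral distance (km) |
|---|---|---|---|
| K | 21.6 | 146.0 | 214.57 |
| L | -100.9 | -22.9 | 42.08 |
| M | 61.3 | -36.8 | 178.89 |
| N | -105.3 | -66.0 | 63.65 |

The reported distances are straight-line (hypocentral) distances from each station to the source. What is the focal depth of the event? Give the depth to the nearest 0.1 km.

Each station gives a sphere (x−x_i)² + (y−y_i)² + z² = d_i² (stations at z=0).
Subtracting the K sphere from L and M: z² cancels, leaving linear equations in x and y:
-245.0 x − 337.8 y = 33192.22
79.4 x − 365.6 y = -2631.98
Solving: x ≈ -111.898, y ≈ -17.103 km (keep extra digits for the depth step; rounded: -111.9, -17.1).
Then from the K sphere: z² = 214.57² − (x − 21.6)² − (y − 146.0)² with x = -111.898, y = -17.103, so z ≈ 40.199 ≈ 40.2 km.

z ≈ 40.2 km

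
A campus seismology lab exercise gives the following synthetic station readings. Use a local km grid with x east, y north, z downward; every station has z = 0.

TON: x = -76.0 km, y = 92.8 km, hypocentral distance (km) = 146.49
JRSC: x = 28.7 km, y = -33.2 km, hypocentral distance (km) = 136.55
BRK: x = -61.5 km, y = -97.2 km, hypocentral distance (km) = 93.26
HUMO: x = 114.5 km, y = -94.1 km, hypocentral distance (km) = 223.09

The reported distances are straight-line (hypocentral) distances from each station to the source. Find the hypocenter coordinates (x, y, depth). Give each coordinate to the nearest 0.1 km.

(-91.2, -37.5, 65.2)

Each station gives a sphere (x−x_i)² + (y−y_i)² + z² = d_i² (stations at z=0).
Subtracting the TON sphere from JRSC and BRK: z² cancels, leaving linear equations in x and y:
209.4 x − 252.0 y = -9648.49
29.0 x − 380.0 y = 11604.14
Solving: x ≈ -91.203, y ≈ -37.497 km (keep extra digits for the depth step; rounded: -91.2, -37.5).
Then from the TON sphere: z² = 146.49² − (x + 76.0)² − (y − 92.8)² with x = -91.203, y = -37.497, so z ≈ 65.199 ≈ 65.2 km.
Check against HUMO (with the unrounded solution): distance 223.09 ≈ 223.09 km. ✓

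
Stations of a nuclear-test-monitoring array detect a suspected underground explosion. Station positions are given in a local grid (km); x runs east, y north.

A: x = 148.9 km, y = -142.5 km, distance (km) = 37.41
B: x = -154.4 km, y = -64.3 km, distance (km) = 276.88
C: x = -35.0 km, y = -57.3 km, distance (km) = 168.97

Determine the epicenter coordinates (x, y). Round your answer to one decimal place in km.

111.5 km east, -141.5 km north

Circle about each station: (x − 148.9)² + (y + 142.5)² = 37.41²; (x + 154.4)² + (y + 64.3)² = 276.88²; (x + 35.0)² + (y + 57.3)² = 168.97².
Subtracting pairs of circle equations eliminates x²+y² and gives linear equations (the radical axes):
-606.6 x + 156.4 y = -89766.64
-367.8 x + 170.4 y = -65120.52
Solving the 2×2 system: x ≈ 111.5, y ≈ -141.5 km.
Check against A (with the unrounded x, y): √((x − 148.9)²+(y + 142.5)²) = 37.41 ≈ 37.41 km. ✓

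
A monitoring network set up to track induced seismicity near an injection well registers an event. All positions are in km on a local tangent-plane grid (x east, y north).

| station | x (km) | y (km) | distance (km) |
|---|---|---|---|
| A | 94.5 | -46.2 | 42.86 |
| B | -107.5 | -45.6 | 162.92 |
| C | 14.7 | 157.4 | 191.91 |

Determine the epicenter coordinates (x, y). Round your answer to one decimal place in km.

Circle about each station: (x − 94.5)² + (y + 46.2)² = 42.86²; (x + 107.5)² + (y + 45.6)² = 162.92²; (x − 14.7)² + (y − 157.4)² = 191.91².
Subtracting the A equation from the B and C equations removes the quadratic terms:
-404.0 x + 1.2 y = -22135.03
-159.6 x + 407.2 y = -21066.31
Solving the 2×2 system: x ≈ 54.7, y ≈ -30.3 km.
Check against A (with the unrounded x, y): √((x − 94.5)²+(y + 46.2)²) = 42.86 ≈ 42.86 km. ✓

(54.7, -30.3)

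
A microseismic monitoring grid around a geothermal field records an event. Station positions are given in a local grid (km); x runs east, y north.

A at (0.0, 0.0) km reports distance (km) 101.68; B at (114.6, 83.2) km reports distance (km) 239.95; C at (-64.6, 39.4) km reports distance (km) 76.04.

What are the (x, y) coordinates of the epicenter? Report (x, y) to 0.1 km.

Circle about each station: x² + y² = 101.68²; (x − 114.6)² + (y − 83.2)² = 239.95²; (x + 64.6)² + (y − 39.4)² = 76.04².
Subtracting the A equation from the B and C equations removes the quadratic terms:
229.2 x + 166.4 y = -27181.78
-129.2 x + 78.8 y = 10282.26
Solving the 2×2 system: x ≈ -97.4, y ≈ -29.2 km.

(-97.4, -29.2)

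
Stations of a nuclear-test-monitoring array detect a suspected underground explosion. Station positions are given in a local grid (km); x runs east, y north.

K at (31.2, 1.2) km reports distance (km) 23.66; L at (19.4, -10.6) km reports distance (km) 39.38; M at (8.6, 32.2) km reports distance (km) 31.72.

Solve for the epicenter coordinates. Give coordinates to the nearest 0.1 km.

Circle about each station: (x − 31.2)² + (y − 1.2)² = 23.66²; (x − 19.4)² + (y + 10.6)² = 39.38²; (x − 8.6)² + (y − 32.2)² = 31.72².
Subtracting pairs of circle equations eliminates x²+y² and gives linear equations (the radical axes):
-23.6 x − 23.6 y = -1477.15
-45.2 x + 62.0 y = -310.44
Solving the 2×2 system: x ≈ 39.1, y ≈ 23.5 km.
Check against K (with the unrounded x, y): √((x − 31.2)²+(y − 1.2)²) = 23.65 ≈ 23.66 km. ✓

x ≈ 39.1 km, y ≈ 23.5 km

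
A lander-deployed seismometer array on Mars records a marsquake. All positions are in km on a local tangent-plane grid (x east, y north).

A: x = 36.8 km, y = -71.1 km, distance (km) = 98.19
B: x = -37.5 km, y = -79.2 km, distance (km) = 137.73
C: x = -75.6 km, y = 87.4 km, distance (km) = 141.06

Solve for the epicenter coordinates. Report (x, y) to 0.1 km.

x ≈ 51.4 km, y ≈ 26.0 km

Circle about each station: (x − 36.8)² + (y + 71.1)² = 98.19²; (x + 37.5)² + (y + 79.2)² = 137.73²; (x + 75.6)² + (y − 87.4)² = 141.06².
Subtracting pairs of circle equations eliminates x²+y² and gives linear equations (the radical axes):
-148.6 x − 16.2 y = -8058.84
-224.8 x + 317.0 y = -3311.98
Solving the 2×2 system: x ≈ 51.4, y ≈ 26.0 km.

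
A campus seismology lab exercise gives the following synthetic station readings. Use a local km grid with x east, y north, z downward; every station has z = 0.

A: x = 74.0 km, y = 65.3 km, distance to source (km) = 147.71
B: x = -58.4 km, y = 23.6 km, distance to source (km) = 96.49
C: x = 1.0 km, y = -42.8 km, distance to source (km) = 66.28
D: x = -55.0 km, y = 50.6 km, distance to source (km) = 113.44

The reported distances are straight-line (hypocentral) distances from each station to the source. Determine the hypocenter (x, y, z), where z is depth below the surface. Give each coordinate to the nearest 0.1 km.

Each station gives a sphere (x−x_i)² + (y−y_i)² + z² = d_i² (stations at z=0).
Subtracting the A sphere from B and C: z² cancels, leaving linear equations in x and y:
-264.8 x − 83.4 y = 6735.35
-146.0 x − 216.2 y = 9517.96
Solving: x ≈ -14.696, y ≈ -34.100 km (keep extra digits for the depth step; rounded: -14.7, -34.1).
Then from the A sphere: z² = 147.71² − (x − 74.0)² − (y − 65.3)² with x = -14.696, y = -34.100, so z ≈ 63.804 ≈ 63.8 km.
Check against D (with the unrounded solution): distance 113.44 ≈ 113.44 km. ✓

(-14.7, -34.1, 63.8)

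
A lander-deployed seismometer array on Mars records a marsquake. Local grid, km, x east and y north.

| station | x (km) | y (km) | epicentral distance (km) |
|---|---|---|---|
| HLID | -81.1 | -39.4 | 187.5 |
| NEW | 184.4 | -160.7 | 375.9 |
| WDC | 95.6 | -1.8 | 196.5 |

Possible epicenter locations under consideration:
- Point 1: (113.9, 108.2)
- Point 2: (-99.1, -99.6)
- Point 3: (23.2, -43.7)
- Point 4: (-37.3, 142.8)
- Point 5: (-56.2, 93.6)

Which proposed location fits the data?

Point 4

For each candidate, compare |candidate − station| to the reported distance:
Point 1: residuals HLID 57.1, NEW 97.9, WDC 85.0 → max 97.9 km
Point 2: residuals HLID 124.7, NEW 85.9, WDC 21.4 → max 124.7 km
Point 3: residuals HLID 83.1, NEW 176.7, WDC 112.8 → max 176.7 km
Point 4: residuals HLID 0.1, NEW 0.1, WDC 0.1 → max 0.1 km
Point 5: residuals HLID 52.2, NEW 25.8, WDC 17.2 → max 52.2 km
Only Point 4 has all residuals ≈ 0.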